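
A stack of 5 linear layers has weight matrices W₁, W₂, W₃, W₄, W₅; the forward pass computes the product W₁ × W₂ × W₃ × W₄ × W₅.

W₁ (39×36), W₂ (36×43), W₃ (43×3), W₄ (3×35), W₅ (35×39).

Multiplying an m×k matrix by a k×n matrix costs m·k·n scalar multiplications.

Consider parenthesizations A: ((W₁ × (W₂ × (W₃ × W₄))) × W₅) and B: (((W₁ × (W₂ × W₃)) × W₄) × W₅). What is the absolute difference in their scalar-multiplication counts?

94884

Order A = ((W₁ × (W₂ × (W₃ × W₄))) × W₅): (W₃ × W₄): 43×3 by 3×35 → 43×35, cost 43·3·35 = 4515; (W₂ × (W₃ × W₄)): 36×43 by 43×35 → 36×35, cost 36·43·35 = 54180; cumulative 58695; (W₁ × (W₂ × (W₃ × W₄))): 39×36 by 36×35 → 39×35, cost 39·36·35 = 49140; cumulative 107835; ((W₁ × (W₂ × (W₃ × W₄))) × W₅): 39×35 by 35×39 → 39×39, cost 39·35·39 = 53235; cumulative 161070. Total 161070.
Order B = (((W₁ × (W₂ × W₃)) × W₄) × W₅): (W₂ × W₃): 36×43 by 43×3 → 36×3, cost 36·43·3 = 4644; (W₁ × (W₂ × W₃)): 39×36 by 36×3 → 39×3, cost 39·36·3 = 4212; cumulative 8856; ((W₁ × (W₂ × W₃)) × W₄): 39×3 by 3×35 → 39×35, cost 39·3·35 = 4095; cumulative 12951; (((W₁ × (W₂ × W₃)) × W₄) × W₅): 39×35 by 35×39 → 39×39, cost 39·35·39 = 53235; cumulative 66186. Total 66186.
Difference: |161070 − 66186| = 94884.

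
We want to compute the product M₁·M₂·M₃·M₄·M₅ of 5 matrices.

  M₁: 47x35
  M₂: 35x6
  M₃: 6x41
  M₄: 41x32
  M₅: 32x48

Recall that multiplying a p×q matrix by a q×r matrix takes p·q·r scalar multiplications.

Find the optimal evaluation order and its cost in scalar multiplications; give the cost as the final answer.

Adjacent pairs: M₁M₂ = 47·35·6 = 9870; M₂M₃ = 35·6·41 = 8610; M₃M₄ = 6·41·32 = 7872; M₄M₅ = 41·32·48 = 62976.
Length 3: M₁..M₃: k=1: 0+8610+47·35·41=76055; k=2: 9870+0+47·6·41=21432 → min 21432 | M₂..M₄: k=2: 0+7872+35·6·32=14592; k=3: 8610+0+35·41·32=54530 → min 14592 | M₃..M₅: k=3: 0+62976+6·41·48=74784; k=4: 7872+0+6·32·48=17088 → min 17088.
Length 4: M₁..M₄: k=1: 0+14592+47·35·32=67232; k=2: 9870+7872+47·6·32=26766; k=3: 21432+0+47·41·32=83096 → min 26766 | M₂..M₅: k=2: 0+17088+35·6·48=27168; k=3: 8610+62976+35·41·48=140466; k=4: 14592+0+35·32·48=68352 → min 27168.
Length 5: M₁..M₅: k=1: 0+27168+47·35·48=106128; k=2: 9870+17088+47·6·48=40494; k=3: 21432+62976+47·41·48=176904; k=4: 26766+0+47·32·48=98958 → min 40494.
Optimal parenthesization: ((M₁·M₂)·((M₃·M₄)·M₅)) with cost 40494.

40494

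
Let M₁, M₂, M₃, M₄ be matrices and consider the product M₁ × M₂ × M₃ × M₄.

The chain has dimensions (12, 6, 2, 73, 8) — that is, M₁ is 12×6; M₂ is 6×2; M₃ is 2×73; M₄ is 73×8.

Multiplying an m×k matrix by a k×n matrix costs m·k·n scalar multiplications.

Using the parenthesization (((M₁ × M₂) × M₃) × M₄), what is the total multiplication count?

8904

(M₁ × M₂): 12×6 by 6×2 → 12×2, cost 12·6·2 = 144
((M₁ × M₂) × M₃): 12×2 by 2×73 → 12×73, cost 12·2·73 = 1752; cumulative 1896
(((M₁ × M₂) × M₃) × M₄): 12×73 by 73×8 → 12×8, cost 12·73·8 = 7008; cumulative 8904
Total: 8904 scalar multiplications.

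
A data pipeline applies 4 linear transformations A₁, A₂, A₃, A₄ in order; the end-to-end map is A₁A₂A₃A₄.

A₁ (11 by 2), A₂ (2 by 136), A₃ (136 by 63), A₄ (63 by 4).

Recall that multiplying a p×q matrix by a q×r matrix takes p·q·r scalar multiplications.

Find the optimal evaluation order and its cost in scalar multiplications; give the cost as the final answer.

Adjacent pairs: A₁A₂ = 11·2·136 = 2992; A₂A₃ = 2·136·63 = 17136; A₃A₄ = 136·63·4 = 34272.
Length 3: A₁..A₃: k=1: 0+17136+11·2·63=18522; k=2: 2992+0+11·136·63=97240 → min 18522 | A₂..A₄: k=2: 0+34272+2·136·4=35360; k=3: 17136+0+2·63·4=17640 → min 17640.
Length 4: A₁..A₄: k=1: 0+17640+11·2·4=17728; k=2: 2992+34272+11·136·4=43248; k=3: 18522+0+11·63·4=21294 → min 17728.
Optimal parenthesization: (A₁((A₂A₃)A₄)) with cost 17728.

17728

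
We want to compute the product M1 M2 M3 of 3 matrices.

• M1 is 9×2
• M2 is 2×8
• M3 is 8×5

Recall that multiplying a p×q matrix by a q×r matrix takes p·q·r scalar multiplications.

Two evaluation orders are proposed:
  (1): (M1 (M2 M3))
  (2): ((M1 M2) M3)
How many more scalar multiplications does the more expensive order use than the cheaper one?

Order (1) = (M1 (M2 M3)): (M2 M3): 2×8 by 8×5 → 2×5, cost 2·8·5 = 80; (M1 (M2 M3)): 9×2 by 2×5 → 9×5, cost 9·2·5 = 90; cumulative 170. Total 170.
Order (2) = ((M1 M2) M3): (M1 M2): 9×2 by 2×8 → 9×8, cost 9·2·8 = 144; ((M1 M2) M3): 9×8 by 8×5 → 9×5, cost 9·8·5 = 360; cumulative 504. Total 504.
Difference: |170 − 504| = 334.

334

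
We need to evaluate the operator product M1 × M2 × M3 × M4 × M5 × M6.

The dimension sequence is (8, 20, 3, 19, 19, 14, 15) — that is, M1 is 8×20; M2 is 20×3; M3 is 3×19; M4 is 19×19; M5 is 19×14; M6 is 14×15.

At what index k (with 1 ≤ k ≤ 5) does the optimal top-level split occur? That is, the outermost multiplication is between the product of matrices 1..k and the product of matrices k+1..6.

Adjacent pairs: M1M2 = 8·20·3 = 480; M2M3 = 20·3·19 = 1140; M3M4 = 3·19·19 = 1083; M4M5 = 19·19·14 = 5054; M5M6 = 19·14·15 = 3990.
Length 3: M1..M3: k=1: 0+1140+8·20·19=4180; k=2: 480+0+8·3·19=936 → min 936 | M2..M4: k=2: 0+1083+20·3·19=2223; k=3: 1140+0+20·19·19=8360 → min 2223 | M3..M5: k=3: 0+5054+3·19·14=5852; k=4: 1083+0+3·19·14=1881 → min 1881 | M4..M6: k=4: 0+3990+19·19·15=9405; k=5: 5054+0+19·14·15=9044 → min 9044.
Length 4: M1..M4: k=1: 0+2223+8·20·19=5263; k=2: 480+1083+8·3·19=2019; k=3: 936+0+8·19·19=3824 → min 2019 | M2..M5: k=2: 0+1881+20·3·14=2721; k=3: 1140+5054+20·19·14=11514; k=4: 2223+0+20·19·14=7543 → min 2721 | M3..M6: k=3: 0+9044+3·19·15=9899; k=4: 1083+3990+3·19·15=5928; k=5: 1881+0+3·14·15=2511 → min 2511.
Length 5: M1..M5: k=1: 0+2721+8·20·14=4961; k=2: 480+1881+8·3·14=2697; k=3: 936+5054+8·19·14=8118; k=4: 2019+0+8·19·14=4147 → min 2697 | M2..M6: k=2: 0+2511+20·3·15=3411; k=3: 1140+9044+20·19·15=15884; k=4: 2223+3990+20·19·15=11913; k=5: 2721+0+20·14·15=6921 → min 3411.
Top-level splits: k=1: (M1..M1)·(M2..M6) → 0+3411+8·20·15 = 5811; k=2: (M1..M2)·(M3..M6) → 480+2511+8·3·15 = 3351; k=3: (M1..M3)·(M4..M6) → 936+9044+8·19·15 = 12260; k=4: (M1..M4)·(M5..M6) → 2019+3990+8·19·15 = 8289; k=5: (M1..M5)·(M6..M6) → 2697+0+8·14·15 = 4377.
Best split is after M2, i.e. k = 2.

2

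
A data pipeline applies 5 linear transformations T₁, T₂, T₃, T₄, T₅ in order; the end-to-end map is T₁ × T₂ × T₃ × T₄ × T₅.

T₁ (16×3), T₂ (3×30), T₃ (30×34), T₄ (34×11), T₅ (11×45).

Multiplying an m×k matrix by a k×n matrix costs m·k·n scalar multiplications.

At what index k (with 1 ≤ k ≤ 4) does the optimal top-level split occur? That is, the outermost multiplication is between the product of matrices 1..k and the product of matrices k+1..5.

1

Adjacent pairs: T₁T₂ = 16·3·30 = 1440; T₂T₃ = 3·30·34 = 3060; T₃T₄ = 30·34·11 = 11220; T₄T₅ = 34·11·45 = 16830.
Length 3: T₁..T₃: k=1: 0+3060+16·3·34=4692; k=2: 1440+0+16·30·34=17760 → min 4692 | T₂..T₄: k=2: 0+11220+3·30·11=12210; k=3: 3060+0+3·34·11=4182 → min 4182 | T₃..T₅: k=3: 0+16830+30·34·45=62730; k=4: 11220+0+30·11·45=26070 → min 26070.
Length 4: T₁..T₄: k=1: 0+4182+16·3·11=4710; k=2: 1440+11220+16·30·11=17940; k=3: 4692+0+16·34·11=10676 → min 4710 | T₂..T₅: k=2: 0+26070+3·30·45=30120; k=3: 3060+16830+3·34·45=24480; k=4: 4182+0+3·11·45=5667 → min 5667.
Top-level splits: k=1: (T₁..T₁)·(T₂..T₅) → 0+5667+16·3·45 = 7827; k=2: (T₁..T₂)·(T₃..T₅) → 1440+26070+16·30·45 = 49110; k=3: (T₁..T₃)·(T₄..T₅) → 4692+16830+16·34·45 = 46002; k=4: (T₁..T₄)·(T₅..T₅) → 4710+0+16·11·45 = 12630.
Best split is after T₁, i.e. k = 1.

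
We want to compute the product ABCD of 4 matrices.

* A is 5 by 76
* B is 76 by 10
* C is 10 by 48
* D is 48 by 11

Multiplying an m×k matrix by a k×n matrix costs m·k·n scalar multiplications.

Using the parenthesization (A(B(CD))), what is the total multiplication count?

(CD): 10×48 by 48×11 → 10×11, cost 10·48·11 = 5280
(B(CD)): 76×10 by 10×11 → 76×11, cost 76·10·11 = 8360; cumulative 13640
(A(B(CD))): 5×76 by 76×11 → 5×11, cost 5·76·11 = 4180; cumulative 17820
Total: 17820 scalar multiplications.

17820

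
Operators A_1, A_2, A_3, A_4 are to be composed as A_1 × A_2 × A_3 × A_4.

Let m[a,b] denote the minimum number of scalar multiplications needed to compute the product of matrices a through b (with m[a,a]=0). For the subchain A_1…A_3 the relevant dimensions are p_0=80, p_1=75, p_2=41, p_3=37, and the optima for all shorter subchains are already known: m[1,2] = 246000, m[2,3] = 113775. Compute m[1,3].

m[1,3] = min over k∈[1,2] of m[1,k]+m[k+1,3]+p_{0}·p_k·p_{3}.
k=1: 0 + 113775 + 80·75·37 = 335775; k=2: 246000 + 0 + 80·41·37 = 367360.
Minimum: 335775 at k=1.

335775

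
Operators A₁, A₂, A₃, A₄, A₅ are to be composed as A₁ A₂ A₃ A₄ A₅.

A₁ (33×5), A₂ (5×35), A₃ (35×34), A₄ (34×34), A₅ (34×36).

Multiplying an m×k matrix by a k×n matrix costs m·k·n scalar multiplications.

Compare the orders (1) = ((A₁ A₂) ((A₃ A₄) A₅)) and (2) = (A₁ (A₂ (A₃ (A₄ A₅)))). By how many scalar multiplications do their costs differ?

Order (1) = ((A₁ A₂) ((A₃ A₄) A₅)): (A₁ A₂): 33×5 by 5×35 → 33×35, cost 33·5·35 = 5775; (A₃ A₄): 35×34 by 34×34 → 35×34, cost 35·34·34 = 40460; ((A₃ A₄) A₅): 35×34 by 34×36 → 35×36, cost 35·34·36 = 42840; cumulative 83300; ((A₁ A₂) ((A₃ A₄) A₅)): 33×35 by 35×36 → 33×36, cost 33·35·36 = 41580; cumulative 130655. Total 130655.
Order (2) = (A₁ (A₂ (A₃ (A₄ A₅)))): (A₄ A₅): 34×34 by 34×36 → 34×36, cost 34·34·36 = 41616; (A₃ (A₄ A₅)): 35×34 by 34×36 → 35×36, cost 35·34·36 = 42840; cumulative 84456; (A₂ (A₃ (A₄ A₅))): 5×35 by 35×36 → 5×36, cost 5·35·36 = 6300; cumulative 90756; (A₁ (A₂ (A₃ (A₄ A₅)))): 33×5 by 5×36 → 33×36, cost 33·5·36 = 5940; cumulative 96696. Total 96696.
Difference: |130655 − 96696| = 33959.

33959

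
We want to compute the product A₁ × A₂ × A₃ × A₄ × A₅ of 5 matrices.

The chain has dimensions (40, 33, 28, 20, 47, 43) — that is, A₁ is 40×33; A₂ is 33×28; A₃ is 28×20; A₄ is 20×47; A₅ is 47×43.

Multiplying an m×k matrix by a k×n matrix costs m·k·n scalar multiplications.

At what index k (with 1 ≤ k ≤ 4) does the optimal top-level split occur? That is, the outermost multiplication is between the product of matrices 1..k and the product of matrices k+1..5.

3

Adjacent pairs: A₁A₂ = 40·33·28 = 36960; A₂A₃ = 33·28·20 = 18480; A₃A₄ = 28·20·47 = 26320; A₄A₅ = 20·47·43 = 40420.
Length 3: A₁..A₃: k=1: 0+18480+40·33·20=44880; k=2: 36960+0+40·28·20=59360 → min 44880 | A₂..A₄: k=2: 0+26320+33·28·47=69748; k=3: 18480+0+33·20·47=49500 → min 49500 | A₃..A₅: k=3: 0+40420+28·20·43=64500; k=4: 26320+0+28·47·43=82908 → min 64500.
Length 4: A₁..A₄: k=1: 0+49500+40·33·47=111540; k=2: 36960+26320+40·28·47=115920; k=3: 44880+0+40·20·47=82480 → min 82480 | A₂..A₅: k=2: 0+64500+33·28·43=104232; k=3: 18480+40420+33·20·43=87280; k=4: 49500+0+33·47·43=116193 → min 87280.
Top-level splits: k=1: (A₁..A₁)·(A₂..A₅) → 0+87280+40·33·43 = 144040; k=2: (A₁..A₂)·(A₃..A₅) → 36960+64500+40·28·43 = 149620; k=3: (A₁..A₃)·(A₄..A₅) → 44880+40420+40·20·43 = 119700; k=4: (A₁..A₄)·(A₅..A₅) → 82480+0+40·47·43 = 163320.
Best split is after A₃, i.e. k = 3.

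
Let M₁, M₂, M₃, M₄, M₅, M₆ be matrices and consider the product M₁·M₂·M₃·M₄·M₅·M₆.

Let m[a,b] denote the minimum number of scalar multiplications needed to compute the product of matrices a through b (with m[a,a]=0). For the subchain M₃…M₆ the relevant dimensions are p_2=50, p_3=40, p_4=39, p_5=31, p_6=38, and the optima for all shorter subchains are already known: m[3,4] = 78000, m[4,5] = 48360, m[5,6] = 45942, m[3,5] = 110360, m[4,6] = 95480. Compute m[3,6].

m[3,6] = min over k∈[3,5] of m[3,k]+m[k+1,6]+p_{2}·p_k·p_{6}.
k=3: 0 + 95480 + 50·40·38 = 171480; k=4: 78000 + 45942 + 50·39·38 = 198042; k=5: 110360 + 0 + 50·31·38 = 169260.
Minimum: 169260 at k=5.

169260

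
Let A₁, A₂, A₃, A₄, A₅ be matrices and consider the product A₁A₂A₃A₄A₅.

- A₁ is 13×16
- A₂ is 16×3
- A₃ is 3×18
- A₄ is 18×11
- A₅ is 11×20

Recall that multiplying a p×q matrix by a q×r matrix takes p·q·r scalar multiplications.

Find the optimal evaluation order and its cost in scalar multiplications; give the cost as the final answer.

Adjacent pairs: A₁A₂ = 13·16·3 = 624; A₂A₃ = 16·3·18 = 864; A₃A₄ = 3·18·11 = 594; A₄A₅ = 18·11·20 = 3960.
Length 3: A₁..A₃: k=1: 0+864+13·16·18=4608; k=2: 624+0+13·3·18=1326 → min 1326 | A₂..A₄: k=2: 0+594+16·3·11=1122; k=3: 864+0+16·18·11=4032 → min 1122 | A₃..A₅: k=3: 0+3960+3·18·20=5040; k=4: 594+0+3·11·20=1254 → min 1254.
Length 4: A₁..A₄: k=1: 0+1122+13·16·11=3410; k=2: 624+594+13·3·11=1647; k=3: 1326+0+13·18·11=3900 → min 1647 | A₂..A₅: k=2: 0+1254+16·3·20=2214; k=3: 864+3960+16·18·20=10584; k=4: 1122+0+16·11·20=4642 → min 2214.
Length 5: A₁..A₅: k=1: 0+2214+13·16·20=6374; k=2: 624+1254+13·3·20=2658; k=3: 1326+3960+13·18·20=9966; k=4: 1647+0+13·11·20=4507 → min 2658.
Optimal parenthesization: ((A₁A₂)((A₃A₄)A₅)) with cost 2658.

2658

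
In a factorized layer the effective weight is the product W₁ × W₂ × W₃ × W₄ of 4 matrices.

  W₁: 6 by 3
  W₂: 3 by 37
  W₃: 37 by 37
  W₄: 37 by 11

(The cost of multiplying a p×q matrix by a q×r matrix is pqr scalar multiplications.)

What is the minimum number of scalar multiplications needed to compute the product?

5526

Adjacent pairs: W₁W₂ = 6·3·37 = 666; W₂W₃ = 3·37·37 = 4107; W₃W₄ = 37·37·11 = 15059.
Length 3: W₁..W₃: k=1: 0+4107+6·3·37=4773; k=2: 666+0+6·37·37=8880 → min 4773 | W₂..W₄: k=2: 0+15059+3·37·11=16280; k=3: 4107+0+3·37·11=5328 → min 5328.
Length 4: W₁..W₄: k=1: 0+5328+6·3·11=5526; k=2: 666+15059+6·37·11=18167; k=3: 4773+0+6·37·11=7215 → min 5526.
Optimal order: (W₁ × ((W₂ × W₃) × W₄)) with cost 5526.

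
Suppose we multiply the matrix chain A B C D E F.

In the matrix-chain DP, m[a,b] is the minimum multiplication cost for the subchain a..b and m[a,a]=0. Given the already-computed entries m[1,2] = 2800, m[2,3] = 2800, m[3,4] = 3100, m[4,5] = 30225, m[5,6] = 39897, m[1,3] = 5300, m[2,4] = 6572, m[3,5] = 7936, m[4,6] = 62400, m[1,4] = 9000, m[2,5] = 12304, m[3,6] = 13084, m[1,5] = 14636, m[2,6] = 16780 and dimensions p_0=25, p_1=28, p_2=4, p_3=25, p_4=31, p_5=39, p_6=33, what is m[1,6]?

m[1,6] = min over k∈[1,5] of m[1,k]+m[k+1,6]+p_{0}·p_k·p_{6}.
k=1: 0 + 16780 + 25·28·33 = 39880; k=2: 2800 + 13084 + 25·4·33 = 19184; k=3: 5300 + 62400 + 25·25·33 = 88325; k=4: 9000 + 39897 + 25·31·33 = 74472; k=5: 14636 + 0 + 25·39·33 = 46811.
Minimum: 19184 at k=2.

19184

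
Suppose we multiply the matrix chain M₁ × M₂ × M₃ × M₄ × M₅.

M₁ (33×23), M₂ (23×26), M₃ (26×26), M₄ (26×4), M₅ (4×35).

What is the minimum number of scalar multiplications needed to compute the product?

Adjacent pairs: M₁M₂ = 33·23·26 = 19734; M₂M₃ = 23·26·26 = 15548; M₃M₄ = 26·26·4 = 2704; M₄M₅ = 26·4·35 = 3640.
Length 3: M₁..M₃: k=1: 0+15548+33·23·26=35282; k=2: 19734+0+33·26·26=42042 → min 35282 | M₂..M₄: k=2: 0+2704+23·26·4=5096; k=3: 15548+0+23·26·4=17940 → min 5096 | M₃..M₅: k=3: 0+3640+26·26·35=27300; k=4: 2704+0+26·4·35=6344 → min 6344.
Length 4: M₁..M₄: k=1: 0+5096+33·23·4=8132; k=2: 19734+2704+33·26·4=25870; k=3: 35282+0+33·26·4=38714 → min 8132 | M₂..M₅: k=2: 0+6344+23·26·35=27274; k=3: 15548+3640+23·26·35=40118; k=4: 5096+0+23·4·35=8316 → min 8316.
Length 5: M₁..M₅: k=1: 0+8316+33·23·35=34881; k=2: 19734+6344+33·26·35=56108; k=3: 35282+3640+33·26·35=68952; k=4: 8132+0+33·4·35=12752 → min 12752.
Optimal order: ((M₁ × (M₂ × (M₃ × M₄))) × M₅) with cost 12752.

12752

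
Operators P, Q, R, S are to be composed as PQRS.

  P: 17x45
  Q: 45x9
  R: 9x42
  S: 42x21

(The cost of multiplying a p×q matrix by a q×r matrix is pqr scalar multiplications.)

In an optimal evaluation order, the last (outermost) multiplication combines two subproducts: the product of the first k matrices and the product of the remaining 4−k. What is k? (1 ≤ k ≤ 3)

2

Adjacent pairs: PQ = 17·45·9 = 6885; QR = 45·9·42 = 17010; RS = 9·42·21 = 7938.
Length 3: P..R: k=1: 0+17010+17·45·42=49140; k=2: 6885+0+17·9·42=13311 → min 13311 | Q..S: k=2: 0+7938+45·9·21=16443; k=3: 17010+0+45·42·21=56700 → min 16443.
Top-level splits: k=1: (P..P)·(Q..S) → 0+16443+17·45·21 = 32508; k=2: (P..Q)·(R..S) → 6885+7938+17·9·21 = 18036; k=3: (P..R)·(S..S) → 13311+0+17·42·21 = 28305.
Best split is after Q, i.e. k = 2.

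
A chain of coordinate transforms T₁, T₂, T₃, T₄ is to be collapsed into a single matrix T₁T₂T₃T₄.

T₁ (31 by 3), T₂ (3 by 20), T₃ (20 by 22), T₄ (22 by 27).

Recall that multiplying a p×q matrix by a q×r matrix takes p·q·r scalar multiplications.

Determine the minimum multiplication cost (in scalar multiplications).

5613

Adjacent pairs: T₁T₂ = 31·3·20 = 1860; T₂T₃ = 3·20·22 = 1320; T₃T₄ = 20·22·27 = 11880.
Length 3: T₁..T₃: k=1: 0+1320+31·3·22=3366; k=2: 1860+0+31·20·22=15500 → min 3366 | T₂..T₄: k=2: 0+11880+3·20·27=13500; k=3: 1320+0+3·22·27=3102 → min 3102.
Length 4: T₁..T₄: k=1: 0+3102+31·3·27=5613; k=2: 1860+11880+31·20·27=30480; k=3: 3366+0+31·22·27=21780 → min 5613.
Optimal order: (T₁((T₂T₃)T₄)) with cost 5613.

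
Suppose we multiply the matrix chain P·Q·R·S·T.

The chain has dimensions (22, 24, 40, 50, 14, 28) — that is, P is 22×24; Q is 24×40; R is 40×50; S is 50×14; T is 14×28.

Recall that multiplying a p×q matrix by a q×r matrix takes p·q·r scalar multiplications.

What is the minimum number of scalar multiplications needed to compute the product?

Adjacent pairs: PQ = 22·24·40 = 21120; QR = 24·40·50 = 48000; RS = 40·50·14 = 28000; ST = 50·14·28 = 19600.
Length 3: P..R: k=1: 0+48000+22·24·50=74400; k=2: 21120+0+22·40·50=65120 → min 65120 | Q..S: k=2: 0+28000+24·40·14=41440; k=3: 48000+0+24·50·14=64800 → min 41440 | R..T: k=3: 0+19600+40·50·28=75600; k=4: 28000+0+40·14·28=43680 → min 43680.
Length 4: P..S: k=1: 0+41440+22·24·14=48832; k=2: 21120+28000+22·40·14=61440; k=3: 65120+0+22·50·14=80520 → min 48832 | Q..T: k=2: 0+43680+24·40·28=70560; k=3: 48000+19600+24·50·28=101200; k=4: 41440+0+24·14·28=50848 → min 50848.
Length 5: P..T: k=1: 0+50848+22·24·28=65632; k=2: 21120+43680+22·40·28=89440; k=3: 65120+19600+22·50·28=115520; k=4: 48832+0+22·14·28=57456 → min 57456.
Optimal order: ((P·(Q·(R·S)))·T) with cost 57456.

57456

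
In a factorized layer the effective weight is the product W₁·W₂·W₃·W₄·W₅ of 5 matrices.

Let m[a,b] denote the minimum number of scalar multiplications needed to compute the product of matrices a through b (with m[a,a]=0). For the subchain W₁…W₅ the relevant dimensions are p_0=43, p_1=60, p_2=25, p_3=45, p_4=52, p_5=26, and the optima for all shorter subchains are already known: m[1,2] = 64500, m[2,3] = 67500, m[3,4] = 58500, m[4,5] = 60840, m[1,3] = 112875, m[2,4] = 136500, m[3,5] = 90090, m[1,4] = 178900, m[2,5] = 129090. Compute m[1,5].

182540

m[1,5] = min over k∈[1,4] of m[1,k]+m[k+1,5]+p_{0}·p_k·p_{5}.
k=1: 0 + 129090 + 43·60·26 = 196170; k=2: 64500 + 90090 + 43·25·26 = 182540; k=3: 112875 + 60840 + 43·45·26 = 224025; k=4: 178900 + 0 + 43·52·26 = 237036.
Minimum: 182540 at k=2.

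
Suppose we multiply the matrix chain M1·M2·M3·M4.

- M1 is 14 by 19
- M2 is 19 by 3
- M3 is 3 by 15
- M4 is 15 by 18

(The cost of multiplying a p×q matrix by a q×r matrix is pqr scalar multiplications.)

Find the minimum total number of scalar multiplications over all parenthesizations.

Adjacent pairs: M1M2 = 14·19·3 = 798; M2M3 = 19·3·15 = 855; M3M4 = 3·15·18 = 810.
Length 3: M1..M3: k=1: 0+855+14·19·15=4845; k=2: 798+0+14·3·15=1428 → min 1428 | M2..M4: k=2: 0+810+19·3·18=1836; k=3: 855+0+19·15·18=5985 → min 1836.
Length 4: M1..M4: k=1: 0+1836+14·19·18=6624; k=2: 798+810+14·3·18=2364; k=3: 1428+0+14·15·18=5208 → min 2364.
Optimal order: ((M1·M2)·(M3·M4)) with cost 2364.

2364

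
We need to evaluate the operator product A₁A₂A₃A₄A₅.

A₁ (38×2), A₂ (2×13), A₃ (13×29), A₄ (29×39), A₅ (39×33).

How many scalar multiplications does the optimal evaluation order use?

Adjacent pairs: A₁A₂ = 38·2·13 = 988; A₂A₃ = 2·13·29 = 754; A₃A₄ = 13·29·39 = 14703; A₄A₅ = 29·39·33 = 37323.
Length 3: A₁..A₃: k=1: 0+754+38·2·29=2958; k=2: 988+0+38·13·29=15314 → min 2958 | A₂..A₄: k=2: 0+14703+2·13·39=15717; k=3: 754+0+2·29·39=3016 → min 3016 | A₃..A₅: k=3: 0+37323+13·29·33=49764; k=4: 14703+0+13·39·33=31434 → min 31434.
Length 4: A₁..A₄: k=1: 0+3016+38·2·39=5980; k=2: 988+14703+38·13·39=34957; k=3: 2958+0+38·29·39=45936 → min 5980 | A₂..A₅: k=2: 0+31434+2·13·33=32292; k=3: 754+37323+2·29·33=39991; k=4: 3016+0+2·39·33=5590 → min 5590.
Length 5: A₁..A₅: k=1: 0+5590+38·2·33=8098; k=2: 988+31434+38·13·33=48724; k=3: 2958+37323+38·29·33=76647; k=4: 5980+0+38·39·33=54886 → min 8098.
Optimal order: (A₁(((A₂A₃)A₄)A₅)) with cost 8098.

8098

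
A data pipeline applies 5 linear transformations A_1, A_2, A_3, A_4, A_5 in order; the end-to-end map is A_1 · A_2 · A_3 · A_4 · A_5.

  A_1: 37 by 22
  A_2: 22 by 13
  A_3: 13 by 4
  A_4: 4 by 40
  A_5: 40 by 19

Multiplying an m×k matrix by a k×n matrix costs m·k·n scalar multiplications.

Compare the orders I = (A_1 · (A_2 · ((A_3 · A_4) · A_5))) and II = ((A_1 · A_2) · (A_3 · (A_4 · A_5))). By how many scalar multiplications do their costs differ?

Order I = (A_1 · (A_2 · ((A_3 · A_4) · A_5))): (A_3 · A_4): 13×4 by 4×40 → 13×40, cost 13·4·40 = 2080; ((A_3 · A_4) · A_5): 13×40 by 40×19 → 13×19, cost 13·40·19 = 9880; cumulative 11960; (A_2 · ((A_3 · A_4) · A_5)): 22×13 by 13×19 → 22×19, cost 22·13·19 = 5434; cumulative 17394; (A_1 · (A_2 · ((A_3 · A_4) · A_5))): 37×22 by 22×19 → 37×19, cost 37·22·19 = 15466; cumulative 32860. Total 32860.
Order II = ((A_1 · A_2) · (A_3 · (A_4 · A_5))): (A_1 · A_2): 37×22 by 22×13 → 37×13, cost 37·22·13 = 10582; (A_4 · A_5): 4×40 by 40×19 → 4×19, cost 4·40·19 = 3040; (A_3 · (A_4 · A_5)): 13×4 by 4×19 → 13×19, cost 13·4·19 = 988; cumulative 4028; ((A_1 · A_2) · (A_3 · (A_4 · A_5))): 37×13 by 13×19 → 37×19, cost 37·13·19 = 9139; cumulative 23749. Total 23749.
Difference: |32860 − 23749| = 9111.

9111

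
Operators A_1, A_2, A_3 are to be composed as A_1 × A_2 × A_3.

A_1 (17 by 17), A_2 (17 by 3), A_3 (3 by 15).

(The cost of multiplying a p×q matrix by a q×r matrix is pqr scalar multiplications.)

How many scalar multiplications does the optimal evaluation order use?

1632

Order (A_1 × (A_2 × A_3)): (A_2 × A_3): 17×3 by 3×15 → 17×15, cost 17·3·15 = 765; (A_1 × (A_2 × A_3)): 17×17 by 17×15 → 17×15, cost 17·17·15 = 4335; cumulative 5100. Total 5100.
Order ((A_1 × A_2) × A_3): (A_1 × A_2): 17×17 by 17×3 → 17×3, cost 17·17·3 = 867; ((A_1 × A_2) × A_3): 17×3 by 3×15 → 17×15, cost 17·3·15 = 765; cumulative 1632. Total 1632.
Minimum: 1632.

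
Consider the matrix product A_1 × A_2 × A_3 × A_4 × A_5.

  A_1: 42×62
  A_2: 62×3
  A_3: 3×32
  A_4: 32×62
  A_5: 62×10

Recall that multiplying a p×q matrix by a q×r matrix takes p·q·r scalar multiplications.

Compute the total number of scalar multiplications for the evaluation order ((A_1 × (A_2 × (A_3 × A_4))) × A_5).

(A_3 × A_4): 3×32 by 32×62 → 3×62, cost 3·32·62 = 5952
(A_2 × (A_3 × A_4)): 62×3 by 3×62 → 62×62, cost 62·3·62 = 11532; cumulative 17484
(A_1 × (A_2 × (A_3 × A_4))): 42×62 by 62×62 → 42×62, cost 42·62·62 = 161448; cumulative 178932
((A_1 × (A_2 × (A_3 × A_4))) × A_5): 42×62 by 62×10 → 42×10, cost 42·62·10 = 26040; cumulative 204972
Total: 204972 scalar multiplications.

204972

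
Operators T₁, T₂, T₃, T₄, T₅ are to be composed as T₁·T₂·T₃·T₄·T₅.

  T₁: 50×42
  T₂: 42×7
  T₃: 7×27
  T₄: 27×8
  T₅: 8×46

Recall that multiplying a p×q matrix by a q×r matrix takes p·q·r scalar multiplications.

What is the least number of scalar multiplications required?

Adjacent pairs: T₁T₂ = 50·42·7 = 14700; T₂T₃ = 42·7·27 = 7938; T₃T₄ = 7·27·8 = 1512; T₄T₅ = 27·8·46 = 9936.
Length 3: T₁..T₃: k=1: 0+7938+50·42·27=64638; k=2: 14700+0+50·7·27=24150 → min 24150 | T₂..T₄: k=2: 0+1512+42·7·8=3864; k=3: 7938+0+42·27·8=17010 → min 3864 | T₃..T₅: k=3: 0+9936+7·27·46=18630; k=4: 1512+0+7·8·46=4088 → min 4088.
Length 4: T₁..T₄: k=1: 0+3864+50·42·8=20664; k=2: 14700+1512+50·7·8=19012; k=3: 24150+0+50·27·8=34950 → min 19012 | T₂..T₅: k=2: 0+4088+42·7·46=17612; k=3: 7938+9936+42·27·46=70038; k=4: 3864+0+42·8·46=19320 → min 17612.
Length 5: T₁..T₅: k=1: 0+17612+50·42·46=114212; k=2: 14700+4088+50·7·46=34888; k=3: 24150+9936+50·27·46=96186; k=4: 19012+0+50·8·46=37412 → min 34888.
Optimal order: ((T₁·T₂)·((T₃·T₄)·T₅)) with cost 34888.

34888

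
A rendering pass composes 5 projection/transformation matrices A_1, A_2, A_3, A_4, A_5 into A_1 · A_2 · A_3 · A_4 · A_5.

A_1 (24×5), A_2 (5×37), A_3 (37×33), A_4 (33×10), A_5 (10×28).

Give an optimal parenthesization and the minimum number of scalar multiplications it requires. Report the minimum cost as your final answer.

Adjacent pairs: A_1A_2 = 24·5·37 = 4440; A_2A_3 = 5·37·33 = 6105; A_3A_4 = 37·33·10 = 12210; A_4A_5 = 33·10·28 = 9240.
Length 3: A_1..A_3: k=1: 0+6105+24·5·33=10065; k=2: 4440+0+24·37·33=33744 → min 10065 | A_2..A_4: k=2: 0+12210+5·37·10=14060; k=3: 6105+0+5·33·10=7755 → min 7755 | A_3..A_5: k=3: 0+9240+37·33·28=43428; k=4: 12210+0+37·10·28=22570 → min 22570.
Length 4: A_1..A_4: k=1: 0+7755+24·5·10=8955; k=2: 4440+12210+24·37·10=25530; k=3: 10065+0+24·33·10=17985 → min 8955 | A_2..A_5: k=2: 0+22570+5·37·28=27750; k=3: 6105+9240+5·33·28=19965; k=4: 7755+0+5·10·28=9155 → min 9155.
Length 5: A_1..A_5: k=1: 0+9155+24·5·28=12515; k=2: 4440+22570+24·37·28=51874; k=3: 10065+9240+24·33·28=41481; k=4: 8955+0+24·10·28=15675 → min 12515.
Optimal parenthesization: (A_1 · (((A_2 · A_3) · A_4) · A_5)) with cost 12515.

12515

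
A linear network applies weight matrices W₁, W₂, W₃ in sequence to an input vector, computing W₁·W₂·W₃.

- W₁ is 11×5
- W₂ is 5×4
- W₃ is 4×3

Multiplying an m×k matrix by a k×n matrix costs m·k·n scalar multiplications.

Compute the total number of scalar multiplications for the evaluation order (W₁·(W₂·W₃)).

(W₂·W₃): 5×4 by 4×3 → 5×3, cost 5·4·3 = 60
(W₁·(W₂·W₃)): 11×5 by 5×3 → 11×3, cost 11·5·3 = 165; cumulative 225
Total: 225 scalar multiplications.

225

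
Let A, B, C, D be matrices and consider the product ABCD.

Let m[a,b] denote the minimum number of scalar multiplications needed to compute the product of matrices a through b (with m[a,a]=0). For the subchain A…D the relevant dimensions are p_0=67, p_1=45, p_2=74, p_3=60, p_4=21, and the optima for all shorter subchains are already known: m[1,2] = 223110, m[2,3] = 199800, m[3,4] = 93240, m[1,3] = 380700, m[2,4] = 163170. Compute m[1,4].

m[1,4] = min over k∈[1,3] of m[1,k]+m[k+1,4]+p_{0}·p_k·p_{4}.
k=1: 0 + 163170 + 67·45·21 = 226485; k=2: 223110 + 93240 + 67·74·21 = 420468; k=3: 380700 + 0 + 67·60·21 = 465120.
Minimum: 226485 at k=1.

226485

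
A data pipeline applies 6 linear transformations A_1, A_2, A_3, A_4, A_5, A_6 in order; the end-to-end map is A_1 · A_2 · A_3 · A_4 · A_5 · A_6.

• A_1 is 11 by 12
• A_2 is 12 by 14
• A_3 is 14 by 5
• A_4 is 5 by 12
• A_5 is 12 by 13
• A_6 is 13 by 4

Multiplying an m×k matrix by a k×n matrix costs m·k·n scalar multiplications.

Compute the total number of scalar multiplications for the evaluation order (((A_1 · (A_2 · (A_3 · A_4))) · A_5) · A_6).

(A_3 · A_4): 14×5 by 5×12 → 14×12, cost 14·5·12 = 840
(A_2 · (A_3 · A_4)): 12×14 by 14×12 → 12×12, cost 12·14·12 = 2016; cumulative 2856
(A_1 · (A_2 · (A_3 · A_4))): 11×12 by 12×12 → 11×12, cost 11·12·12 = 1584; cumulative 4440
((A_1 · (A_2 · (A_3 · A_4))) · A_5): 11×12 by 12×13 → 11×13, cost 11·12·13 = 1716; cumulative 6156
(((A_1 · (A_2 · (A_3 · A_4))) · A_5) · A_6): 11×13 by 13×4 → 11×4, cost 11·13·4 = 572; cumulative 6728
Total: 6728 scalar multiplications.

6728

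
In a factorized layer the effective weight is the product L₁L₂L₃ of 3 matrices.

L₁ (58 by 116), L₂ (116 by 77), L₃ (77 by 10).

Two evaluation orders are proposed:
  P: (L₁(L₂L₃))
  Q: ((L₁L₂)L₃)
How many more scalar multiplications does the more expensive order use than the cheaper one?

406116

Order P = (L₁(L₂L₃)): (L₂L₃): 116×77 by 77×10 → 116×10, cost 116·77·10 = 89320; (L₁(L₂L₃)): 58×116 by 116×10 → 58×10, cost 58·116·10 = 67280; cumulative 156600. Total 156600.
Order Q = ((L₁L₂)L₃): (L₁L₂): 58×116 by 116×77 → 58×77, cost 58·116·77 = 518056; ((L₁L₂)L₃): 58×77 by 77×10 → 58×10, cost 58·77·10 = 44660; cumulative 562716. Total 562716.
Difference: |156600 − 562716| = 406116.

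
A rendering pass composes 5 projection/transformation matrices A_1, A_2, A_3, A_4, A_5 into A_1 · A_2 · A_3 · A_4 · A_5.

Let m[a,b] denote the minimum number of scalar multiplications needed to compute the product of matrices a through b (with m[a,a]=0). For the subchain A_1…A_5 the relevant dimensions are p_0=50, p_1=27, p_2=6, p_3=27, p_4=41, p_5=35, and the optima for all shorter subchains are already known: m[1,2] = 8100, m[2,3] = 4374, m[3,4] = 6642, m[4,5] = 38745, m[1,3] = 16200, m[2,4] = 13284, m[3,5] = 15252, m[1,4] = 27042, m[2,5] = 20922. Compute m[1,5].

m[1,5] = min over k∈[1,4] of m[1,k]+m[k+1,5]+p_{0}·p_k·p_{5}.
k=1: 0 + 20922 + 50·27·35 = 68172; k=2: 8100 + 15252 + 50·6·35 = 33852; k=3: 16200 + 38745 + 50·27·35 = 102195; k=4: 27042 + 0 + 50·41·35 = 98792.
Minimum: 33852 at k=2.

33852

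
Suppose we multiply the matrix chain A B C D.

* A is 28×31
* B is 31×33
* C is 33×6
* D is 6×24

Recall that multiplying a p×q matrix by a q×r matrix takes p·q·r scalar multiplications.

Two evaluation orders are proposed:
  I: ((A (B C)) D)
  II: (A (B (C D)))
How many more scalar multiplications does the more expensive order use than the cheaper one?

34758

Order I = ((A (B C)) D): (B C): 31×33 by 33×6 → 31×6, cost 31·33·6 = 6138; (A (B C)): 28×31 by 31×6 → 28×6, cost 28·31·6 = 5208; cumulative 11346; ((A (B C)) D): 28×6 by 6×24 → 28×24, cost 28·6·24 = 4032; cumulative 15378. Total 15378.
Order II = (A (B (C D))): (C D): 33×6 by 6×24 → 33×24, cost 33·6·24 = 4752; (B (C D)): 31×33 by 33×24 → 31×24, cost 31·33·24 = 24552; cumulative 29304; (A (B (C D))): 28×31 by 31×24 → 28×24, cost 28·31·24 = 20832; cumulative 50136. Total 50136.
Difference: |15378 − 50136| = 34758.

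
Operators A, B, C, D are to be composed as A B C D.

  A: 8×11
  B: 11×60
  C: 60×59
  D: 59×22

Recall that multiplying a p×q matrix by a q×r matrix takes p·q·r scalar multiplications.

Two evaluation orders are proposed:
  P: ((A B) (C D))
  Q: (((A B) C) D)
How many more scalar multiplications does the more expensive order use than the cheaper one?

Order P = ((A B) (C D)): (A B): 8×11 by 11×60 → 8×60, cost 8·11·60 = 5280; (C D): 60×59 by 59×22 → 60×22, cost 60·59·22 = 77880; ((A B) (C D)): 8×60 by 60×22 → 8×22, cost 8·60·22 = 10560; cumulative 93720. Total 93720.
Order Q = (((A B) C) D): (A B): 8×11 by 11×60 → 8×60, cost 8·11·60 = 5280; ((A B) C): 8×60 by 60×59 → 8×59, cost 8·60·59 = 28320; cumulative 33600; (((A B) C) D): 8×59 by 59×22 → 8×22, cost 8·59·22 = 10384; cumulative 43984. Total 43984.
Difference: |93720 − 43984| = 49736.

49736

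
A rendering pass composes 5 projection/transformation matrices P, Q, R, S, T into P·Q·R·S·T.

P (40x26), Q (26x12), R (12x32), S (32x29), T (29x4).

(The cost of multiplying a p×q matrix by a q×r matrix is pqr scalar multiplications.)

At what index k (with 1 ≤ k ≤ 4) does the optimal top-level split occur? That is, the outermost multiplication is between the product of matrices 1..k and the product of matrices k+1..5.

1

Adjacent pairs: PQ = 40·26·12 = 12480; QR = 26·12·32 = 9984; RS = 12·32·29 = 11136; ST = 32·29·4 = 3712.
Length 3: P..R: k=1: 0+9984+40·26·32=43264; k=2: 12480+0+40·12·32=27840 → min 27840 | Q..S: k=2: 0+11136+26·12·29=20184; k=3: 9984+0+26·32·29=34112 → min 20184 | R..T: k=3: 0+3712+12·32·4=5248; k=4: 11136+0+12·29·4=12528 → min 5248.
Length 4: P..S: k=1: 0+20184+40·26·29=50344; k=2: 12480+11136+40·12·29=37536; k=3: 27840+0+40·32·29=64960 → min 37536 | Q..T: k=2: 0+5248+26·12·4=6496; k=3: 9984+3712+26·32·4=17024; k=4: 20184+0+26·29·4=23200 → min 6496.
Top-level splits: k=1: (P..P)·(Q..T) → 0+6496+40·26·4 = 10656; k=2: (P..Q)·(R..T) → 12480+5248+40·12·4 = 19648; k=3: (P..R)·(S..T) → 27840+3712+40·32·4 = 36672; k=4: (P..S)·(T..T) → 37536+0+40·29·4 = 42176.
Best split is after P, i.e. k = 1.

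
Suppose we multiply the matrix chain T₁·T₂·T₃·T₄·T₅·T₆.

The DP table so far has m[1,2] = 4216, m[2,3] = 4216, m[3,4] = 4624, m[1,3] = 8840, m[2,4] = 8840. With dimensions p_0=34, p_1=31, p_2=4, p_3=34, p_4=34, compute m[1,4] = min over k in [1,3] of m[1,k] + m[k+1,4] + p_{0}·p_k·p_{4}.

13464

m[1,4] = min over k∈[1,3] of m[1,k]+m[k+1,4]+p_{0}·p_k·p_{4}.
k=1: 0 + 8840 + 34·31·34 = 44676; k=2: 4216 + 4624 + 34·4·34 = 13464; k=3: 8840 + 0 + 34·34·34 = 48144.
Minimum: 13464 at k=2.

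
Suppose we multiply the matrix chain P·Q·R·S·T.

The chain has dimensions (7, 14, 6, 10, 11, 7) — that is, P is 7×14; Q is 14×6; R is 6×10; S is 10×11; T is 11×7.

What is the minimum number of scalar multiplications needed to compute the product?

2004

Adjacent pairs: PQ = 7·14·6 = 588; QR = 14·6·10 = 840; RS = 6·10·11 = 660; ST = 10·11·7 = 770.
Length 3: P..R: k=1: 0+840+7·14·10=1820; k=2: 588+0+7·6·10=1008 → min 1008 | Q..S: k=2: 0+660+14·6·11=1584; k=3: 840+0+14·10·11=2380 → min 1584 | R..T: k=3: 0+770+6·10·7=1190; k=4: 660+0+6·11·7=1122 → min 1122.
Length 4: P..S: k=1: 0+1584+7·14·11=2662; k=2: 588+660+7·6·11=1710; k=3: 1008+0+7·10·11=1778 → min 1710 | Q..T: k=2: 0+1122+14·6·7=1710; k=3: 840+770+14·10·7=2590; k=4: 1584+0+14·11·7=2662 → min 1710.
Length 5: P..T: k=1: 0+1710+7·14·7=2396; k=2: 588+1122+7·6·7=2004; k=3: 1008+770+7·10·7=2268; k=4: 1710+0+7·11·7=2249 → min 2004.
Optimal order: ((P·Q)·((R·S)·T)) with cost 2004.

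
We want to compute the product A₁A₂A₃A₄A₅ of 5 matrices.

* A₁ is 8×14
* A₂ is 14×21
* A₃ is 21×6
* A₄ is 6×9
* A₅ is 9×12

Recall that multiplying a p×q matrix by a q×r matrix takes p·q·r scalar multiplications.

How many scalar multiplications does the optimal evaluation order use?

Adjacent pairs: A₁A₂ = 8·14·21 = 2352; A₂A₃ = 14·21·6 = 1764; A₃A₄ = 21·6·9 = 1134; A₄A₅ = 6·9·12 = 648.
Length 3: A₁..A₃: k=1: 0+1764+8·14·6=2436; k=2: 2352+0+8·21·6=3360 → min 2436 | A₂..A₄: k=2: 0+1134+14·21·9=3780; k=3: 1764+0+14·6·9=2520 → min 2520 | A₃..A₅: k=3: 0+648+21·6·12=2160; k=4: 1134+0+21·9·12=3402 → min 2160.
Length 4: A₁..A₄: k=1: 0+2520+8·14·9=3528; k=2: 2352+1134+8·21·9=4998; k=3: 2436+0+8·6·9=2868 → min 2868 | A₂..A₅: k=2: 0+2160+14·21·12=5688; k=3: 1764+648+14·6·12=3420; k=4: 2520+0+14·9·12=4032 → min 3420.
Length 5: A₁..A₅: k=1: 0+3420+8·14·12=4764; k=2: 2352+2160+8·21·12=6528; k=3: 2436+648+8·6·12=3660; k=4: 2868+0+8·9·12=3732 → min 3660.
Optimal order: ((A₁(A₂A₃))(A₄A₅)) with cost 3660.

3660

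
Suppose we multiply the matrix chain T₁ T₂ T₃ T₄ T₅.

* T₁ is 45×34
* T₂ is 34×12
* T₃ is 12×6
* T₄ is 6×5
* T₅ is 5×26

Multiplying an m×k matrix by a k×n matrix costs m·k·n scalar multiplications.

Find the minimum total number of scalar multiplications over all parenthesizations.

15900

Adjacent pairs: T₁T₂ = 45·34·12 = 18360; T₂T₃ = 34·12·6 = 2448; T₃T₄ = 12·6·5 = 360; T₄T₅ = 6·5·26 = 780.
Length 3: T₁..T₃: k=1: 0+2448+45·34·6=11628; k=2: 18360+0+45·12·6=21600 → min 11628 | T₂..T₄: k=2: 0+360+34·12·5=2400; k=3: 2448+0+34·6·5=3468 → min 2400 | T₃..T₅: k=3: 0+780+12·6·26=2652; k=4: 360+0+12·5·26=1920 → min 1920.
Length 4: T₁..T₄: k=1: 0+2400+45·34·5=10050; k=2: 18360+360+45·12·5=21420; k=3: 11628+0+45·6·5=12978 → min 10050 | T₂..T₅: k=2: 0+1920+34·12·26=12528; k=3: 2448+780+34·6·26=8532; k=4: 2400+0+34·5·26=6820 → min 6820.
Length 5: T₁..T₅: k=1: 0+6820+45·34·26=46600; k=2: 18360+1920+45·12·26=34320; k=3: 11628+780+45·6·26=19428; k=4: 10050+0+45·5·26=15900 → min 15900.
Optimal order: ((T₁ (T₂ (T₃ T₄))) T₅) with cost 15900.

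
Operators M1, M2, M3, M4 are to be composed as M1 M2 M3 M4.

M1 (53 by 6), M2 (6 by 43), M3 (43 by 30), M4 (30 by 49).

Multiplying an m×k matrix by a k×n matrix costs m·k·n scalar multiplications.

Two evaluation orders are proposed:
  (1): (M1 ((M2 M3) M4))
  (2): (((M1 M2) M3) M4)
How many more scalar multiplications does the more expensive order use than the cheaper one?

Order (1) = (M1 ((M2 M3) M4)): (M2 M3): 6×43 by 43×30 → 6×30, cost 6·43·30 = 7740; ((M2 M3) M4): 6×30 by 30×49 → 6×49, cost 6·30·49 = 8820; cumulative 16560; (M1 ((M2 M3) M4)): 53×6 by 6×49 → 53×49, cost 53·6·49 = 15582; cumulative 32142. Total 32142.
Order (2) = (((M1 M2) M3) M4): (M1 M2): 53×6 by 6×43 → 53×43, cost 53·6·43 = 13674; ((M1 M2) M3): 53×43 by 43×30 → 53×30, cost 53·43·30 = 68370; cumulative 82044; (((M1 M2) M3) M4): 53×30 by 30×49 → 53×49, cost 53·30·49 = 77910; cumulative 159954. Total 159954.
Difference: |32142 − 159954| = 127812.

127812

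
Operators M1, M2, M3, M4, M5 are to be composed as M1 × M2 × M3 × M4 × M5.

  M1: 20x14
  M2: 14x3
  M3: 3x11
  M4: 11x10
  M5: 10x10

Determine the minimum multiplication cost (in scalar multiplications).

2070

Adjacent pairs: M1M2 = 20·14·3 = 840; M2M3 = 14·3·11 = 462; M3M4 = 3·11·10 = 330; M4M5 = 11·10·10 = 1100.
Length 3: M1..M3: k=1: 0+462+20·14·11=3542; k=2: 840+0+20·3·11=1500 → min 1500 | M2..M4: k=2: 0+330+14·3·10=750; k=3: 462+0+14·11·10=2002 → min 750 | M3..M5: k=3: 0+1100+3·11·10=1430; k=4: 330+0+3·10·10=630 → min 630.
Length 4: M1..M4: k=1: 0+750+20·14·10=3550; k=2: 840+330+20·3·10=1770; k=3: 1500+0+20·11·10=3700 → min 1770 | M2..M5: k=2: 0+630+14·3·10=1050; k=3: 462+1100+14·11·10=3102; k=4: 750+0+14·10·10=2150 → min 1050.
Length 5: M1..M5: k=1: 0+1050+20·14·10=3850; k=2: 840+630+20·3·10=2070; k=3: 1500+1100+20·11·10=4800; k=4: 1770+0+20·10·10=3770 → min 2070.
Optimal order: ((M1 × M2) × ((M3 × M4) × M5)) with cost 2070.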